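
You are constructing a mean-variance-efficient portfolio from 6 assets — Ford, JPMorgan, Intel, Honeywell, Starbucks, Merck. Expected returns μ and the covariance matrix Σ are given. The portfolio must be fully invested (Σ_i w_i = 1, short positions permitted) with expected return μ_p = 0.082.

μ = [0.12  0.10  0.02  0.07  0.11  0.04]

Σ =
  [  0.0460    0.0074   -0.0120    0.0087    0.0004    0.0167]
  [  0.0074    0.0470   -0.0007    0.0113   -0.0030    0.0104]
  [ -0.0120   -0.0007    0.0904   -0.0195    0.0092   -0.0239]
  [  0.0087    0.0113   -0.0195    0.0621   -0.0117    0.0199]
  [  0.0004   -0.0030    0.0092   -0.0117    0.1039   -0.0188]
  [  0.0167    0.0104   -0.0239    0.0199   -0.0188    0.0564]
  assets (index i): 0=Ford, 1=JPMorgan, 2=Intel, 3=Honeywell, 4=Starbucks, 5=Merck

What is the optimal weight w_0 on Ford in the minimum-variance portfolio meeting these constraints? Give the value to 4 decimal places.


u=Σ⁻¹μ = [2.3109  1.6155  0.6347  0.9067  1.1533  0.0606]
v=Σ⁻¹𝟙 = [15.3244  12.4034  19.8949  14.4585  13.1597  18.6216]
a=μᵀu=0.644307  b=𝟙ᵀu=6.681690  c=𝟙ᵀv=93.862452  D=ac−b²=15.831251
λ₁=(c·0.082−b)/D = (93.862452·0.082−6.681690)/15.831251 = 0.064116
λ₂=(a−b·0.082)/D = (0.644307−6.681690·0.082)/15.831251 = 0.006090
w* = 0.064116·u + 0.006090·v:
  w_0 = 0.064116·2.3109 + 0.006090·15.3244 = 0.2415  (Ford)
  w_1 = 0.064116·1.6155 + 0.006090·12.4034 = 0.1791  (JPMorgan)
  w_2 = 0.064116·0.6347 + 0.006090·19.8949 = 0.1619  (Intel)
  w_3 = 0.064116·0.9067 + 0.006090·14.4585 = 0.1462  (Honeywell)
  w_4 = 0.064116·1.1533 + 0.006090·13.1597 = 0.1541  (Starbucks)
  w_5 = 0.064116·0.0606 + 0.006090·18.6216 = 0.1173  (Merck)
Σw_i=1.0000  μᵀw=0.0820
σ²=wᵀΣw=λ₁·μ_p+λ₂ = 0.064116·0.082 + 0.006090 = 0.011347 ≈ 0.0113

0.2415


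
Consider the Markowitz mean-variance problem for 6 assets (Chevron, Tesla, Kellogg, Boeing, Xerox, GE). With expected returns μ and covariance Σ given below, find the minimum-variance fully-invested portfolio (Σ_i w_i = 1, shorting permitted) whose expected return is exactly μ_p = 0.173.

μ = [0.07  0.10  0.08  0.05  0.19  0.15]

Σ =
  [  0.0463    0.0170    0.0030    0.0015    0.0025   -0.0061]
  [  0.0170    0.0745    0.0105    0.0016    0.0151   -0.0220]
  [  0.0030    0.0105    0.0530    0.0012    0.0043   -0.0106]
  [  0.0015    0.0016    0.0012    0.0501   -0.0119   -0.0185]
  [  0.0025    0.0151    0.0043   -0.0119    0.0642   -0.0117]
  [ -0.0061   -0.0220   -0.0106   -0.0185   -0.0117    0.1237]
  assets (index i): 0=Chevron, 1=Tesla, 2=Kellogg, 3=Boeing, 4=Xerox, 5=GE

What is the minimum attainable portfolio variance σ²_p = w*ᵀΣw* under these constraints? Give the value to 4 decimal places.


g=Σ⁻¹μ = [1.1593  0.7745  1.3952  2.5713  3.5245  2.2450]
h=Σ⁻¹𝟙 = [18.0604  7.3216  17.6708  30.5133  20.9652  18.3375]
a=μᵀg=1.405179  b=𝟙ᵀg=11.669724  c=𝟙ᵀh=112.868790  D=ac−b²=22.418415
λ₁=(c·0.173−b)/D = (112.868790·0.173−11.669724)/22.418415 = 0.350452
λ₂=(a−b·0.173)/D = (1.405179−11.669724·0.173)/22.418415 = -0.027374
w* = 0.350452·g + -0.027374·h:
  w_0 = 0.350452·1.1593 + -0.027374·18.0604 = -0.0881  (Chevron)
  w_1 = 0.350452·0.7745 + -0.027374·7.3216 = 0.0710  (Tesla)
  w_2 = 0.350452·1.3952 + -0.027374·17.6708 = 0.0052  (Kellogg)
  w_3 = 0.350452·2.5713 + -0.027374·30.5133 = 0.0658  (Boeing)
  w_4 = 0.350452·3.5245 + -0.027374·20.9652 = 0.6613  (Xerox)
  w_5 = 0.350452·2.2450 + -0.027374·18.3375 = 0.2848  (GE)
Σw_i=1.0000  μᵀw=0.1730
σ²=wᵀΣw=λ₁·μ_p+λ₂ = 0.350452·0.173 + -0.027374 = 0.033254 ≈ 0.0333

0.0333


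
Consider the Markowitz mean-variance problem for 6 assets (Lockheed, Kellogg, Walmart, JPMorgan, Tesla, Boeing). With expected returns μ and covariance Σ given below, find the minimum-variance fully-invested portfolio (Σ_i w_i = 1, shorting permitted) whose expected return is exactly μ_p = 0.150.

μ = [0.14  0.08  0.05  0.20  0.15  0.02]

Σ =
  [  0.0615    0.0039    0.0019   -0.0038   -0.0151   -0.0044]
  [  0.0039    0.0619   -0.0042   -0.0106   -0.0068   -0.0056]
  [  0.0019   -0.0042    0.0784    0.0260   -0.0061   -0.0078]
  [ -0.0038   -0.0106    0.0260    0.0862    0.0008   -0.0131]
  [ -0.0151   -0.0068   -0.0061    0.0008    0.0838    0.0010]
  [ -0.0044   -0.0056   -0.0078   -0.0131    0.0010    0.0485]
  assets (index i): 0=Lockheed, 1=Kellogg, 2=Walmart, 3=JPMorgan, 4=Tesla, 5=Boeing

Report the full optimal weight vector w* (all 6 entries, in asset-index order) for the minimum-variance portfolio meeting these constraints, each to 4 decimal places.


u=Σ⁻¹μ = [3.0498  2.0252  0.0630  2.9156  2.4607  1.6698]
v=Σ⁻¹𝟙 = [22.1083  23.2298  12.6182  16.2204  18.1915  31.3419]
a=μᵀu=1.577760  b=𝟙ᵀu=12.184121  c=𝟙ᵀv=123.710218  D=ac−b²=46.732266
λ₁=(c·0.150−b)/D = (123.710218·0.150−12.184121)/46.732266 = 0.136360
λ₂=(a−b·0.150)/D = (1.577760−12.184121·0.150)/46.732266 = -0.005347
w* = 0.136360·u + -0.005347·v:
  w_0 = 0.136360·3.0498 + -0.005347·22.1083 = 0.2977  (Lockheed)
  w_1 = 0.136360·2.0252 + -0.005347·23.2298 = 0.1520  (Kellogg)
  w_2 = 0.136360·0.0630 + -0.005347·12.6182 = -0.0589  (Walmart)
  w_3 = 0.136360·2.9156 + -0.005347·16.2204 = 0.3108  (JPMorgan)
  w_4 = 0.136360·2.4607 + -0.005347·18.1915 = 0.2383  (Tesla)
  w_5 = 0.136360·1.6698 + -0.005347·31.3419 = 0.0601  (Boeing)
Σw_i=1.0000  μᵀw=0.1500
σ²=wᵀΣw=λ₁·μ_p+λ₂ = 0.136360·0.150 + -0.005347 = 0.015107 ≈ 0.0151

0.2977  0.1520  -0.0589  0.3108  0.2383  0.0601


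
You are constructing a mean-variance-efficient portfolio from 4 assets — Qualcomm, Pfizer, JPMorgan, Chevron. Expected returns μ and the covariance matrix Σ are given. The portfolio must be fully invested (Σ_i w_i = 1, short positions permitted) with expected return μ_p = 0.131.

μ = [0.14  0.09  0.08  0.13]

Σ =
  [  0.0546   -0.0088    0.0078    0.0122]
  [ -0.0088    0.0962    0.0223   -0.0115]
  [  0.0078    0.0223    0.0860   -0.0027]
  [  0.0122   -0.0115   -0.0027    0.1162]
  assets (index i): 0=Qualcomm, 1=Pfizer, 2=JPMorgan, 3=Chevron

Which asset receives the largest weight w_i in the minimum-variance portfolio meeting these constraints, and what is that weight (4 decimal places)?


u=Σ⁻¹μ = [2.4723  1.1796  0.4311  0.9859]
v=Σ⁻¹𝟙 = [17.2612  11.2227  7.4058  8.0763]
a=μᵀu=0.614955  b=𝟙ᵀu=5.069008  c=𝟙ᵀv=43.966129  D=ac−b²=1.342359
λ₁=(c·0.131−b)/D = (43.966129·0.131−5.069008)/1.342359 = 0.514434
λ₂=(a−b·0.131)/D = (0.614955−5.069008·0.131)/1.342359 = -0.036566
w* = 0.514434·u + -0.036566·v:
  w_0 = 0.514434·2.4723 + -0.036566·17.2612 = 0.6407  (Qualcomm)
  w_1 = 0.514434·1.1796 + -0.036566·11.2227 = 0.1965  (Pfizer)
  w_2 = 0.514434·0.4311 + -0.036566·7.4058 = -0.0490  (JPMorgan)
  w_3 = 0.514434·0.9859 + -0.036566·8.0763 = 0.2119  (Chevron)
Σw_i=1.0000  μᵀw=0.1310
σ²=wᵀΣw=λ₁·μ_p+λ₂ = 0.514434·0.131 + -0.036566 = 0.030825 ≈ 0.0308

Qualcomm (0.6407)


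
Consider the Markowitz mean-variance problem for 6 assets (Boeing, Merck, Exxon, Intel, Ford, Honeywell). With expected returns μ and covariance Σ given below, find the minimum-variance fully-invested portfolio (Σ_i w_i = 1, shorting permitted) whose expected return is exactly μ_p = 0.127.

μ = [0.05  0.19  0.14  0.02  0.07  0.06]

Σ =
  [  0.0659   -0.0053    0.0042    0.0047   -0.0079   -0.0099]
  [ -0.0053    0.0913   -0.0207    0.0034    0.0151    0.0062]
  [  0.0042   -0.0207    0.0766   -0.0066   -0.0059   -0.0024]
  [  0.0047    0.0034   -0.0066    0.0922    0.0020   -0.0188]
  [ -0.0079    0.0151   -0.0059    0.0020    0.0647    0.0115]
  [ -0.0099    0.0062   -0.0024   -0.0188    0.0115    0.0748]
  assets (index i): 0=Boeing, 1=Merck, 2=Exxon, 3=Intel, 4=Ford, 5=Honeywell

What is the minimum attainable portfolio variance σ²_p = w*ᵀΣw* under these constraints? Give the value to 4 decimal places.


0.0162

p=Σ⁻¹μ = [0.9725  2.5376  2.5732  0.4060  0.6884  0.7993]
q=Σ⁻¹𝟙 = [18.1055  12.2956  18.1142  13.9136  13.0289  16.8212]
a=μᵀp=0.995287  b=𝟙ᵀp=7.976997  c=𝟙ᵀq=92.279064  D=ac−b²=28.211673
λ₁=(c·0.127−b)/D = (92.279064·0.127−7.976997)/28.211673 = 0.132656
λ₂=(a−b·0.127)/D = (0.995287−7.976997·0.127)/28.211673 = -0.000631
w* = 0.132656·p + -0.000631·q:
  w_0 = 0.132656·0.9725 + -0.000631·18.1055 = 0.1176  (Boeing)
  w_1 = 0.132656·2.5376 + -0.000631·12.2956 = 0.3289  (Merck)
  w_2 = 0.132656·2.5732 + -0.000631·18.1142 = 0.3299  (Exxon)
  w_3 = 0.132656·0.4060 + -0.000631·13.9136 = 0.0451  (Intel)
  w_4 = 0.132656·0.6884 + -0.000631·13.0289 = 0.0831  (Ford)
  w_5 = 0.132656·0.7993 + -0.000631·16.8212 = 0.0954  (Honeywell)
Σw_i=1.0000  μᵀw=0.1270
σ²=wᵀΣw=λ₁·μ_p+λ₂ = 0.132656·0.127 + -0.000631 = 0.016217 ≈ 0.0162


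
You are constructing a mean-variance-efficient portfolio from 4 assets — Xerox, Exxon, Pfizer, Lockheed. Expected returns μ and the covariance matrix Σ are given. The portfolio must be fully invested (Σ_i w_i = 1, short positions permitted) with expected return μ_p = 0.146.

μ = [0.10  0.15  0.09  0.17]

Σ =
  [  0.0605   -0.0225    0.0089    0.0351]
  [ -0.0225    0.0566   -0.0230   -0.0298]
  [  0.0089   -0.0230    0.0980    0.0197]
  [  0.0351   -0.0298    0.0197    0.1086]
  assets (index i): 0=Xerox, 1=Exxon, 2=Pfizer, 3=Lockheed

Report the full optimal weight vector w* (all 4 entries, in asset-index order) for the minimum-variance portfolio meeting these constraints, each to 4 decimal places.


x=Σ⁻¹μ = [2.1998  5.2042  1.5372  2.0036]
y=Σ⁻¹𝟙 = [22.9113  37.8994  15.1163  9.4606]
a=μᵀx=1.479571  b=𝟙ᵀx=10.944819  c=𝟙ᵀy=85.387675  D=ac−b²=6.548092
λ₁=(c·0.146−b)/D = (85.387675·0.146−10.944819)/6.548092 = 0.232401
λ₂=(a−b·0.146)/D = (1.479571−10.944819·0.146)/6.548092 = -0.018077
w* = 0.232401·x + -0.018077·y:
  w_0 = 0.232401·2.1998 + -0.018077·22.9113 = 0.0971  (Xerox)
  w_1 = 0.232401·5.2042 + -0.018077·37.8994 = 0.5243  (Exxon)
  w_2 = 0.232401·1.5372 + -0.018077·15.1163 = 0.0840  (Pfizer)
  w_3 = 0.232401·2.0036 + -0.018077·9.4606 = 0.2946  (Lockheed)
Σw_i=1.0000  μᵀw=0.1460
σ²=wᵀΣw=λ₁·μ_p+λ₂ = 0.232401·0.146 + -0.018077 = 0.015853 ≈ 0.0159

0.0971  0.5243  0.0840  0.2946


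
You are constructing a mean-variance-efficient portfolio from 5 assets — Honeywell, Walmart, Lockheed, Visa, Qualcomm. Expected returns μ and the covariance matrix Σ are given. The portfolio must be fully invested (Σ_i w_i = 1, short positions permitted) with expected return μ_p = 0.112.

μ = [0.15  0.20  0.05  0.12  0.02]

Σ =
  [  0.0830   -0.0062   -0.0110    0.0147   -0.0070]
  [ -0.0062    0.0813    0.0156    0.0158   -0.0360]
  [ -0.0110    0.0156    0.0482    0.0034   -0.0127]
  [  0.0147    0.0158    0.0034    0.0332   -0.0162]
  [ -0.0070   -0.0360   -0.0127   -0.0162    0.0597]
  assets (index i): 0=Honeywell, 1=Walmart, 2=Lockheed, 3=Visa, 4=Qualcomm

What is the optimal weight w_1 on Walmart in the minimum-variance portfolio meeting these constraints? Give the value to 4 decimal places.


x=Σ⁻¹μ = [2.0477  3.4888  1.1483  2.7158  3.6601]
y=Σ⁻¹𝟙 = [15.5099  22.7246  26.9783  32.5306  46.8388]
a=μᵀx=1.461430  b=𝟙ᵀx=13.060788  c=𝟙ᵀy=144.582338  D=ac−b²=40.712722
λ₁=(c·0.112−b)/D = (144.582338·0.112−13.060788)/40.712722 = 0.076940
λ₂=(a−b·0.112)/D = (1.461430−13.060788·0.112)/40.712722 = -0.000034
w* = 0.076940·x + -0.000034·y:
  w_0 = 0.076940·2.0477 + -0.000034·15.5099 = 0.1570  (Honeywell)
  w_1 = 0.076940·3.4888 + -0.000034·22.7246 = 0.2677  (Walmart)
  w_2 = 0.076940·1.1483 + -0.000034·26.9783 = 0.0874  (Lockheed)
  w_3 = 0.076940·2.7158 + -0.000034·32.5306 = 0.2079  (Visa)
  w_4 = 0.076940·3.6601 + -0.000034·46.8388 = 0.2800  (Qualcomm)
Σw_i=1.0000  μᵀw=0.1120
σ²=wᵀΣw=λ₁·μ_p+λ₂ = 0.076940·0.112 + -0.000034 = 0.008583 ≈ 0.0086

0.2677


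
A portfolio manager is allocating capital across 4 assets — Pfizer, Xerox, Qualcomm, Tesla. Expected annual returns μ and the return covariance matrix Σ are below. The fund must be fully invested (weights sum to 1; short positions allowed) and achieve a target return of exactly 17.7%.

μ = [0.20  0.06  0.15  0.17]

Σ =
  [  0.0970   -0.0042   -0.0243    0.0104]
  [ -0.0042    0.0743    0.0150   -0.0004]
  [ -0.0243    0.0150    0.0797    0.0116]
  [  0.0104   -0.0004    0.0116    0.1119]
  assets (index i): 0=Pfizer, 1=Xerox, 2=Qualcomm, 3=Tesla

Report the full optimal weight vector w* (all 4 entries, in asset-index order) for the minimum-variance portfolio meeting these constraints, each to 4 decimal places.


g=Σ⁻¹μ = [2.5808  0.4682  2.4310  1.0290]
h=Σ⁻¹𝟙 = [13.5352  11.5148  13.5881  6.3111]
a=μᵀg=1.083843  b=𝟙ᵀg=6.509052  c=𝟙ᵀh=44.949333  D=ac−b²=6.350273
λ₁=(c·0.177−b)/D = (44.949333·0.177−6.509052)/6.350273 = 0.227861
λ₂=(a−b·0.177)/D = (1.083843−6.509052·0.177)/6.350273 = -0.010749
w* = 0.227861·g + -0.010749·h:
  w_0 = 0.227861·2.5808 + -0.010749·13.5352 = 0.4426  (Pfizer)
  w_1 = 0.227861·0.4682 + -0.010749·11.5148 = -0.0171  (Xerox)
  w_2 = 0.227861·2.4310 + -0.010749·13.5881 = 0.4079  (Qualcomm)
  w_3 = 0.227861·1.0290 + -0.010749·6.3111 = 0.1666  (Tesla)
Σw_i=1.0000  μᵀw=0.1770
σ²=wᵀΣw=λ₁·μ_p+λ₂ = 0.227861·0.177 + -0.010749 = 0.029582 ≈ 0.0296

0.4426  -0.0171  0.4079  0.1666


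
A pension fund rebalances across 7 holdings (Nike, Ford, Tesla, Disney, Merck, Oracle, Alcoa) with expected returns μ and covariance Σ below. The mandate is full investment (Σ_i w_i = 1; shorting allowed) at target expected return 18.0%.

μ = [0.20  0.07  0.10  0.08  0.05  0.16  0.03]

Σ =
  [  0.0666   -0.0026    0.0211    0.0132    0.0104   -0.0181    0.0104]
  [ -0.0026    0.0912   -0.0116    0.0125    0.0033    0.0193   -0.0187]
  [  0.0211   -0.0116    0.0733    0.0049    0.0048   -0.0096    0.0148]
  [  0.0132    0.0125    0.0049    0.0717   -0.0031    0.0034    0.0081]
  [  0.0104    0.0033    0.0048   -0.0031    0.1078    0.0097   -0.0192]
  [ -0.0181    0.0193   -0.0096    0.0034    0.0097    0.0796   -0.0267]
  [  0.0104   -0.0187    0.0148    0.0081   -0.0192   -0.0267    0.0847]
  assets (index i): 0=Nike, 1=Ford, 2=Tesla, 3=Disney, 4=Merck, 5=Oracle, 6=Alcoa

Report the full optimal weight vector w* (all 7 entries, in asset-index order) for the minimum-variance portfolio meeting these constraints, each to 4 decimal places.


g=Σ⁻¹μ = [3.4965  0.4666  0.6542  0.1022  -0.0361  3.0594  0.8600]
h=Σ⁻¹𝟙 = [11.7907  11.1566  9.6759  6.6114  9.1716  18.4785  18.4029]
a=μᵀg=1.319054  b=𝟙ᵀg=8.602841  c=𝟙ᵀh=85.287673  D=ac−b²=38.490190
λ₁=(c·0.180−b)/D = (85.287673·0.180−8.602841)/38.490190 = 0.175342
λ₂=(a−b·0.180)/D = (1.319054−8.602841·0.180)/38.490190 = -0.005961
w* = 0.175342·g + -0.005961·h:
  w_0 = 0.175342·3.4965 + -0.005961·11.7907 = 0.5428  (Nike)
  w_1 = 0.175342·0.4666 + -0.005961·11.1566 = 0.0153  (Ford)
  w_2 = 0.175342·0.6542 + -0.005961·9.6759 = 0.0570  (Tesla)
  w_3 = 0.175342·0.1022 + -0.005961·6.6114 = -0.0215  (Disney)
  w_4 = 0.175342·-0.0361 + -0.005961·9.1716 = -0.0610  (Merck)
  w_5 = 0.175342·3.0594 + -0.005961·18.4785 = 0.4263  (Oracle)
  w_6 = 0.175342·0.8600 + -0.005961·18.4029 = 0.0411  (Alcoa)
Σw_i=1.0000  μᵀw=0.1800
σ²=wᵀΣw=λ₁·μ_p+λ₂ = 0.175342·0.180 + -0.005961 = 0.025600 ≈ 0.0256

0.5428  0.0153  0.0570  -0.0215  -0.0610  0.4263  0.0411


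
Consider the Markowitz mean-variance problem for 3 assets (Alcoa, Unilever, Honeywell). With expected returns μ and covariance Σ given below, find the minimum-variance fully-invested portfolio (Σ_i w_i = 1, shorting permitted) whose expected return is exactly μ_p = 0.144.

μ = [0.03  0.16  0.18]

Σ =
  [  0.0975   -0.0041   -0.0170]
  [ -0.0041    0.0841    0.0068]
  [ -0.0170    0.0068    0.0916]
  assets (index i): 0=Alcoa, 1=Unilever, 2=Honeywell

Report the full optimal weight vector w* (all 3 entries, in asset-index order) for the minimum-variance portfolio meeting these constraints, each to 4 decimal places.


u=Σ⁻¹μ = [0.7256  1.7788  1.9677]
v=Σ⁻¹𝟙 = [12.9129  11.5128  12.4589]
a=μᵀu=0.660552  b=𝟙ᵀu=4.472021  c=𝟙ᵀv=36.884464  D=ac−b²=4.365145
λ₁=(c·0.144−b)/D = (36.884464·0.144−4.472021)/4.365145 = 0.192283
λ₂=(a−b·0.144)/D = (0.660552−4.472021·0.144)/4.365145 = 0.003799
w* = 0.192283·u + 0.003799·v:
  w_0 = 0.192283·0.7256 + 0.003799·12.9129 = 0.1886  (Alcoa)
  w_1 = 0.192283·1.7788 + 0.003799·11.5128 = 0.3858  (Unilever)
  w_2 = 0.192283·1.9677 + 0.003799·12.4589 = 0.4257  (Honeywell)
Σw_i=1.0000  μᵀw=0.1440
σ²=wᵀΣw=λ₁·μ_p+λ₂ = 0.192283·0.144 + 0.003799 = 0.031487 ≈ 0.0315

0.1886  0.3858  0.4257


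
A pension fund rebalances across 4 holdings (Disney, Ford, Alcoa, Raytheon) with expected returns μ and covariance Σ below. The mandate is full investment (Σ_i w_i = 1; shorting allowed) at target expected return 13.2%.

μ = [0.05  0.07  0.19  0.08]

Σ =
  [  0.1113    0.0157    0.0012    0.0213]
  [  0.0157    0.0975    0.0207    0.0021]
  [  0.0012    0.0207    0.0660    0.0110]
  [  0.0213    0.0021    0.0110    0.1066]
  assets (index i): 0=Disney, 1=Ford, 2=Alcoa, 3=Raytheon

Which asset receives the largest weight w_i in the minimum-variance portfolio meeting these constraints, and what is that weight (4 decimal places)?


x=Σ⁻¹μ = [0.3346  0.0639  2.7869  0.3948]
y=Σ⁻¹𝟙 = [6.6552  6.5206  11.8691  6.6979]
a=μᵀx=0.582291  b=𝟙ᵀx=3.580159  c=𝟙ᵀy=31.742720  D=ac−b²=5.665957
λ₁=(c·0.132−b)/D = (31.742720·0.132−3.580159)/5.665957 = 0.107639
λ₂=(a−b·0.132)/D = (0.582291−3.580159·0.132)/5.665957 = 0.019363
w* = 0.107639·x + 0.019363·y:
  w_0 = 0.107639·0.3346 + 0.019363·6.6552 = 0.1649  (Disney)
  w_1 = 0.107639·0.0639 + 0.019363·6.5206 = 0.1331  (Ford)
  w_2 = 0.107639·2.7869 + 0.019363·11.8691 = 0.5298  (Alcoa)
  w_3 = 0.107639·0.3948 + 0.019363·6.6979 = 0.1722  (Raytheon)
Σw_i=1.0000  μᵀw=0.1320
σ²=wᵀΣw=λ₁·μ_p+λ₂ = 0.107639·0.132 + 0.019363 = 0.033571 ≈ 0.0336

Alcoa (0.5298)


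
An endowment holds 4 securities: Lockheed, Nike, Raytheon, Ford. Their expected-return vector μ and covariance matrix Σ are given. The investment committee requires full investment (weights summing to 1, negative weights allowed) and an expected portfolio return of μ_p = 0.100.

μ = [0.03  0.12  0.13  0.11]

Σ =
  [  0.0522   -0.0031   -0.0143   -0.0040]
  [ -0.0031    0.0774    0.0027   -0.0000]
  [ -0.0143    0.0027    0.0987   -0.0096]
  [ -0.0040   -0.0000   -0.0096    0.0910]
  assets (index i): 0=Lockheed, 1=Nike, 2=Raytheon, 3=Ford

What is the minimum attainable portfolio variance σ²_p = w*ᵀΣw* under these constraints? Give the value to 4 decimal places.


u=Σ⁻¹μ = [1.2114  1.5435  1.5895  1.4297]
v=Σ⁻¹𝟙 = [25.0308  13.4090  14.7183  13.6420]
a=μᵀu=0.585455  b=𝟙ᵀu=5.774002  c=𝟙ᵀv=66.800092  D=ac−b²=5.769372
λ₁=(c·0.100−b)/D = (66.800092·0.100−5.774002)/5.769372 = 0.157037
λ₂=(a−b·0.100)/D = (0.585455−5.774002·0.100)/5.769372 = 0.001396
w* = 0.157037·u + 0.001396·v:
  w_0 = 0.157037·1.2114 + 0.001396·25.0308 = 0.2252  (Lockheed)
  w_1 = 0.157037·1.5435 + 0.001396·13.4090 = 0.2611  (Nike)
  w_2 = 0.157037·1.5895 + 0.001396·14.7183 = 0.2702  (Raytheon)
  w_3 = 0.157037·1.4297 + 0.001396·13.6420 = 0.2436  (Ford)
Σw_i=1.0000  μᵀw=0.1000
σ²=wᵀΣw=λ₁·μ_p+λ₂ = 0.157037·0.100 + 0.001396 = 0.017100 ≈ 0.0171

0.0171


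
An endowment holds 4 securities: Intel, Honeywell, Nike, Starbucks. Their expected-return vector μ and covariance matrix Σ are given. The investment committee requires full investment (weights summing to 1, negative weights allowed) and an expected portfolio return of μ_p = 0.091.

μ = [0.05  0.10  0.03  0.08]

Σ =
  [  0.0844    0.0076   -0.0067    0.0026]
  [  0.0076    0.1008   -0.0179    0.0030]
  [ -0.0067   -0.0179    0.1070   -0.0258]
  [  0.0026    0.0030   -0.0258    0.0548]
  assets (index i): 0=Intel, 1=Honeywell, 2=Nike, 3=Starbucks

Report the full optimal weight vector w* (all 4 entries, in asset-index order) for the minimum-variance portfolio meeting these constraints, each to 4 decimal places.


g=Σ⁻¹μ = [0.5144  1.0641  0.9280  1.8141]
h=Σ⁻¹𝟙 = [11.4639  11.5202  18.1704  25.6283]
a=μᵀg=0.305097  b=𝟙ᵀg=4.320590  c=𝟙ᵀh=66.782770  D=ac−b²=1.707705
λ₁=(c·0.091−b)/D = (66.782770·0.091−4.320590)/1.707705 = 1.028657
λ₂=(a−b·0.091)/D = (0.305097−4.320590·0.091)/1.707705 = -0.051576
w* = 1.028657·g + -0.051576·h:
  w_0 = 1.028657·0.5144 + -0.051576·11.4639 = -0.0621  (Intel)
  w_1 = 1.028657·1.0641 + -0.051576·11.5202 = 0.5004  (Honeywell)
  w_2 = 1.028657·0.9280 + -0.051576·18.1704 = 0.0174  (Nike)
  w_3 = 1.028657·1.8141 + -0.051576·25.6283 = 0.5443  (Starbucks)
Σw_i=1.0000  μᵀw=0.0910
σ²=wᵀΣw=λ₁·μ_p+λ₂ = 1.028657·0.091 + -0.051576 = 0.042032 ≈ 0.0420

-0.0621  0.5004  0.0174  0.5443


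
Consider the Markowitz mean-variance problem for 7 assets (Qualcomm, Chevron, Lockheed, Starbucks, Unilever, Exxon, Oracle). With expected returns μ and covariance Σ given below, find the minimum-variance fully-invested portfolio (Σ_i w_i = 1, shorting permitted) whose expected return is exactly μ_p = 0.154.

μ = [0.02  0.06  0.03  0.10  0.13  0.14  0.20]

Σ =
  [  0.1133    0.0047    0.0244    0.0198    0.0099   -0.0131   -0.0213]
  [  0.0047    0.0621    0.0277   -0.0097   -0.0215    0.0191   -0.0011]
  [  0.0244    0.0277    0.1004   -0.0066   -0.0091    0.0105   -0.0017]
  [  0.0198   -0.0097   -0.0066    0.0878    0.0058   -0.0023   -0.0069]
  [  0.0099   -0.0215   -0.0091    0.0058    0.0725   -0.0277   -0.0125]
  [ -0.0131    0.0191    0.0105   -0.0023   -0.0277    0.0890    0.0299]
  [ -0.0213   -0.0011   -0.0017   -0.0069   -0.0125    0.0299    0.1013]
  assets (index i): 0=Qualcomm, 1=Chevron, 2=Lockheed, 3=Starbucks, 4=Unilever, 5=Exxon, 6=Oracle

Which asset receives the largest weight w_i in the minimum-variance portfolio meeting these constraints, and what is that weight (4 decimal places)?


Unilever (0.3726)

x=Σ⁻¹μ = [0.1620  1.8077  0.0055  1.2963  3.1426  1.5303  2.0525]
y=Σ⁻¹𝟙 = [6.1511  20.8803  4.8255  12.2567  25.1217  11.1566  12.1145]
a=μᵀx=1.274783  b=𝟙ᵀx=9.996919  c=𝟙ᵀy=92.506398  D=ac−b²=17.987219
λ₁=(c·0.154−b)/D = (92.506398·0.154−9.996919)/17.987219 = 0.236227
λ₂=(a−b·0.154)/D = (1.274783−9.996919·0.154)/17.987219 = -0.014718
w* = 0.236227·x + -0.014718·y:
  w_0 = 0.236227·0.1620 + -0.014718·6.1511 = -0.0523  (Qualcomm)
  w_1 = 0.236227·1.8077 + -0.014718·20.8803 = 0.1197  (Chevron)
  w_2 = 0.236227·0.0055 + -0.014718·4.8255 = -0.0697  (Lockheed)
  w_3 = 0.236227·1.2963 + -0.014718·12.2567 = 0.1258  (Starbucks)
  w_4 = 0.236227·3.1426 + -0.014718·25.1217 = 0.3726  (Unilever)
  w_5 = 0.236227·1.5303 + -0.014718·11.1566 = 0.1973  (Exxon)
  w_6 = 0.236227·2.0525 + -0.014718·12.1145 = 0.3066  (Oracle)
Σw_i=1.0000  μᵀw=0.1540
σ²=wᵀΣw=λ₁·μ_p+λ₂ = 0.236227·0.154 + -0.014718 = 0.021661 ≈ 0.0217


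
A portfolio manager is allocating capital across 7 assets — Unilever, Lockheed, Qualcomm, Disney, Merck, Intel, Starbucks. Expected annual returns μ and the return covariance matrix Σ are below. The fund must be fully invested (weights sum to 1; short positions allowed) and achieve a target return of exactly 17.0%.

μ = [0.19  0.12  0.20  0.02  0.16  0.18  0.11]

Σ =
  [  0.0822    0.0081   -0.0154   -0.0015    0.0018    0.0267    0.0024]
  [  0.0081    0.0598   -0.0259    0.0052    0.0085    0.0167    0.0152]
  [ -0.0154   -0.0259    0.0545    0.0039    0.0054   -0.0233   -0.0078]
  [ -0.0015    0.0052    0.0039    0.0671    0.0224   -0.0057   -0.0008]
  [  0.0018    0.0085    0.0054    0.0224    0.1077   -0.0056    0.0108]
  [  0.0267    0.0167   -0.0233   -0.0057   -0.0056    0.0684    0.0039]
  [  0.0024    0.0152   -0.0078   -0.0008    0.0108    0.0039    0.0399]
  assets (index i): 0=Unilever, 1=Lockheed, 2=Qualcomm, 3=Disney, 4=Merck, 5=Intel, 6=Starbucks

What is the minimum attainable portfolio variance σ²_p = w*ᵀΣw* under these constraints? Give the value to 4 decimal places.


0.0086

x=Σ⁻¹μ = [2.1954  3.3901  7.6472  -0.3112  0.8159  3.4637  2.2627]
y=Σ⁻¹𝟙 = [11.2280  20.9290  41.8964  12.5088  1.4823  19.2758  22.5701]
a=μᵀx=3.350061  b=𝟙ᵀx=19.463787  c=𝟙ᵀy=129.890429  D=ac−b²=56.301884
λ₁=(c·0.170−b)/D = (129.890429·0.170−19.463787)/56.301884 = 0.046492
λ₂=(a−b·0.170)/D = (3.350061−19.463787·0.170)/56.301884 = 0.000732
w* = 0.046492·x + 0.000732·y:
  w_0 = 0.046492·2.1954 + 0.000732·11.2280 = 0.1103  (Unilever)
  w_1 = 0.046492·3.3901 + 0.000732·20.9290 = 0.1729  (Lockheed)
  w_2 = 0.046492·7.6472 + 0.000732·41.8964 = 0.3862  (Qualcomm)
  w_3 = 0.046492·-0.3112 + 0.000732·12.5088 = -0.0053  (Disney)
  w_4 = 0.046492·0.8159 + 0.000732·1.4823 = 0.0390  (Merck)
  w_5 = 0.046492·3.4637 + 0.000732·19.2758 = 0.1751  (Intel)
  w_6 = 0.046492·2.2627 + 0.000732·22.5701 = 0.1217  (Starbucks)
Σw_i=1.0000  μᵀw=0.1700
σ²=wᵀΣw=λ₁·μ_p+λ₂ = 0.046492·0.170 + 0.000732 = 0.008636 ≈ 0.0086


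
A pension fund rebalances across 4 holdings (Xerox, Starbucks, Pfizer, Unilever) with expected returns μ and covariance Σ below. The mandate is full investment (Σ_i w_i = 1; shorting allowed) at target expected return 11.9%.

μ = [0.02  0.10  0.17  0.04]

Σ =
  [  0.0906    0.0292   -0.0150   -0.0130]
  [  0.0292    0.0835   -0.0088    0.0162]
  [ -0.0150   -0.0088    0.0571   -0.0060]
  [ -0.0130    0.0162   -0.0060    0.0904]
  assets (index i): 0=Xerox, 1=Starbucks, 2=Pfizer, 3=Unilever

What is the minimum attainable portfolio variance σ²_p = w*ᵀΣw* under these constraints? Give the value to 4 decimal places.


0.0200

g=Σ⁻¹μ = [0.4234  1.3064  3.3414  0.4910]
h=Σ⁻¹𝟙 = [14.7781  6.6888  23.8522  13.5716]
a=μᵀg=0.726787  b=𝟙ᵀg=5.562193  c=𝟙ᵀh=58.890810  D=ac−b²=11.863096
λ₁=(c·0.119−b)/D = (58.890810·0.119−5.562193)/11.863096 = 0.121875
λ₂=(a−b·0.119)/D = (0.726787−5.562193·0.119)/11.863096 = 0.005470
w* = 0.121875·g + 0.005470·h:
  w_0 = 0.121875·0.4234 + 0.005470·14.7781 = 0.1324  (Xerox)
  w_1 = 0.121875·1.3064 + 0.005470·6.6888 = 0.1958  (Starbucks)
  w_2 = 0.121875·3.3414 + 0.005470·23.8522 = 0.5377  (Pfizer)
  w_3 = 0.121875·0.4910 + 0.005470·13.5716 = 0.1341  (Unilever)
Σw_i=1.0000  μᵀw=0.1190
σ²=wᵀΣw=λ₁·μ_p+λ₂ = 0.121875·0.119 + 0.005470 = 0.019973 ≈ 0.0200


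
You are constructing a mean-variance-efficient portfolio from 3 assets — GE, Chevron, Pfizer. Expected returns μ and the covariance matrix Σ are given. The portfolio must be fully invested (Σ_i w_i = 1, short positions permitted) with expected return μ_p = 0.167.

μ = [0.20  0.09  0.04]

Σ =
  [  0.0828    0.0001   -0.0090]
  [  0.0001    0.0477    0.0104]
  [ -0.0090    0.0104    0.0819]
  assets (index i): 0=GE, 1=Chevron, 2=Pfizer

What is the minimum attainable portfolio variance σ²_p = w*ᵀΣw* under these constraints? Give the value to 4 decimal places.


0.0449

x=Σ⁻¹μ = [2.4716  1.7648  0.5359]
y=Σ⁻¹𝟙 = [13.2860  18.4673  11.3249]
a=μᵀx=0.674581  b=𝟙ᵀx=4.772251  c=𝟙ᵀy=43.078250  D=ac−b²=6.285386
λ₁=(c·0.167−b)/D = (43.078250·0.167−4.772251)/6.285386 = 0.385309
λ₂=(a−b·0.167)/D = (0.674581−4.772251·0.167)/6.285386 = -0.019471
w* = 0.385309·x + -0.019471·y:
  w_0 = 0.385309·2.4716 + -0.019471·13.2860 = 0.6936  (GE)
  w_1 = 0.385309·1.7648 + -0.019471·18.4673 = 0.3204  (Chevron)
  w_2 = 0.385309·0.5359 + -0.019471·11.3249 = -0.0140  (Pfizer)
Σw_i=1.0000  μᵀw=0.1670
σ²=wᵀΣw=λ₁·μ_p+λ₂ = 0.385309·0.167 + -0.019471 = 0.044875 ≈ 0.0449


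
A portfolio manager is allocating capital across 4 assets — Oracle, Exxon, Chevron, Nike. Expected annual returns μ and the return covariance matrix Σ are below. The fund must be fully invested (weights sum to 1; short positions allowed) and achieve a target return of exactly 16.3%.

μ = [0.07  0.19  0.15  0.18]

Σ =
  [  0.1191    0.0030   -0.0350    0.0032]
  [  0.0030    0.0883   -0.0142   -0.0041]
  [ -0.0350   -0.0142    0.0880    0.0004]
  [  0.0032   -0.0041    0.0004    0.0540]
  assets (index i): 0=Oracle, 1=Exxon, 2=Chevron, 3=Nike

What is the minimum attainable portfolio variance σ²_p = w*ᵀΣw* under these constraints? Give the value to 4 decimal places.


u=Σ⁻¹μ = [1.1903  2.6889  2.5962  3.4477]
v=Σ⁻¹𝟙 = [13.0630  14.7837  18.8596  18.7272]
a=μᵀu=1.604233  b=𝟙ᵀu=9.923140  c=𝟙ᵀv=65.433472  D=ac−b²=6.501849
λ₁=(c·0.163−b)/D = (65.433472·0.163−9.923140)/6.501849 = 0.114201
λ₂=(a−b·0.163)/D = (1.604233−9.923140·0.163)/6.501849 = -0.002036
w* = 0.114201·u + -0.002036·v:
  w_0 = 0.114201·1.1903 + -0.002036·13.0630 = 0.1093  (Oracle)
  w_1 = 0.114201·2.6889 + -0.002036·14.7837 = 0.2770  (Exxon)
  w_2 = 0.114201·2.5962 + -0.002036·18.8596 = 0.2581  (Chevron)
  w_3 = 0.114201·3.4477 + -0.002036·18.7272 = 0.3556  (Nike)
Σw_i=1.0000  μᵀw=0.1630
σ²=wᵀΣw=λ₁·μ_p+λ₂ = 0.114201·0.163 + -0.002036 = 0.016579 ≈ 0.0166

0.0166


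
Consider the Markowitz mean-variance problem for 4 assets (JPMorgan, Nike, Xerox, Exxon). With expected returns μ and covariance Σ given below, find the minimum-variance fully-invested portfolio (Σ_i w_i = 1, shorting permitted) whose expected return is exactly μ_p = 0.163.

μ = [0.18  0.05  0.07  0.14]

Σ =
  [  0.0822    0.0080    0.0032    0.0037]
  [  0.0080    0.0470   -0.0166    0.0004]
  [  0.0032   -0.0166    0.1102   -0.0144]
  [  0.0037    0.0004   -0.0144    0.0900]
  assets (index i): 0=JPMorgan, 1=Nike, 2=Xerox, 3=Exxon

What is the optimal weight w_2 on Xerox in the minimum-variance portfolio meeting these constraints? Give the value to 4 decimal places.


u=Σ⁻¹μ = [1.9779  1.0480  0.9475  1.6212]
v=Σ⁻¹𝟙 = [8.6228  24.7275  14.2378  12.9248]
a=μᵀu=0.701716  b=𝟙ᵀu=5.594596  c=𝟙ᵀv=60.512884  D=ac−b²=11.163365
λ₁=(c·0.163−b)/D = (60.512884·0.163−5.594596)/11.163365 = 0.382412
λ₂=(a−b·0.163)/D = (0.701716−5.594596·0.163)/11.163365 = -0.018830
w* = 0.382412·u + -0.018830·v:
  w_0 = 0.382412·1.9779 + -0.018830·8.6228 = 0.5940  (JPMorgan)
  w_1 = 0.382412·1.0480 + -0.018830·24.7275 = -0.0648  (Nike)
  w_2 = 0.382412·0.9475 + -0.018830·14.2378 = 0.0942  (Xerox)
  w_3 = 0.382412·1.6212 + -0.018830·12.9248 = 0.3766  (Exxon)
Σw_i=1.0000  μᵀw=0.1630
σ²=wᵀΣw=λ₁·μ_p+λ₂ = 0.382412·0.163 + -0.018830 = 0.043503 ≈ 0.0435

0.0942


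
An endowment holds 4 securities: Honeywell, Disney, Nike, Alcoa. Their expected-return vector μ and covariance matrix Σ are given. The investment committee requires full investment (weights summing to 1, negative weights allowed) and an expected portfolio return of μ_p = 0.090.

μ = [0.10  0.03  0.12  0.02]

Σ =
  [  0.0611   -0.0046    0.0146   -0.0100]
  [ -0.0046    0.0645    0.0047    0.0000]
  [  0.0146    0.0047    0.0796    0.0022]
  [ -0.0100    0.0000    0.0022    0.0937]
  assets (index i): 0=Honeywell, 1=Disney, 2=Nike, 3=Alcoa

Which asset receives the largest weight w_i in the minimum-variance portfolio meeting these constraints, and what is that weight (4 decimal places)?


Honeywell (0.4176)

g=Σ⁻¹μ = [1.4402  0.4800  1.2057  0.3388]
h=Σ⁻¹𝟙 = [17.6933  16.1813  8.0202  12.3723]
a=μᵀg=0.309873  b=𝟙ᵀg=3.464641  c=𝟙ᵀh=54.267172  D=ac−b²=4.812197
λ₁=(c·0.090−b)/D = (54.267172·0.090−3.464641)/4.812197 = 0.294960
λ₂=(a−b·0.090)/D = (0.309873−3.464641·0.090)/4.812197 = -0.000404
w* = 0.294960·g + -0.000404·h:
  w_0 = 0.294960·1.4402 + -0.000404·17.6933 = 0.4176  (Honeywell)
  w_1 = 0.294960·0.4800 + -0.000404·16.1813 = 0.1350  (Disney)
  w_2 = 0.294960·1.2057 + -0.000404·8.0202 = 0.3524  (Nike)
  w_3 = 0.294960·0.3388 + -0.000404·12.3723 = 0.0949  (Alcoa)
Σw_i=1.0000  μᵀw=0.0900
σ²=wᵀΣw=λ₁·μ_p+λ₂ = 0.294960·0.090 + -0.000404 = 0.026142 ≈ 0.0261


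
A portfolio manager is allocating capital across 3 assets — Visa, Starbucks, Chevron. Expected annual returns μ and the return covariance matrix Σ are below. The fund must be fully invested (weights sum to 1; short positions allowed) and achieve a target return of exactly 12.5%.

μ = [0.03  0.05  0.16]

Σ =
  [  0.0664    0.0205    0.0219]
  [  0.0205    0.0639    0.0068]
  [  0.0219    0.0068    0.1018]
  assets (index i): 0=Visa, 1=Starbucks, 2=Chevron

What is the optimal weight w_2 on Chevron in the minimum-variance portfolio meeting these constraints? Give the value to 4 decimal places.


0.6740

g=Σ⁻¹μ = [-0.2897  0.7065  1.5868]
h=Σ⁻¹𝟙 = [9.0192  12.0024  7.0812]
a=μᵀg=0.280530  b=𝟙ᵀg=2.003685  c=𝟙ᵀh=28.102768  D=ac−b²=3.868920
λ₁=(c·0.125−b)/D = (28.102768·0.125−2.003685)/3.868920 = 0.390073
λ₂=(a−b·0.125)/D = (0.280530−2.003685·0.125)/3.868920 = 0.007772
w* = 0.390073·g + 0.007772·h:
  w_0 = 0.390073·-0.2897 + 0.007772·9.0192 = -0.0429  (Visa)
  w_1 = 0.390073·0.7065 + 0.007772·12.0024 = 0.3689  (Starbucks)
  w_2 = 0.390073·1.5868 + 0.007772·7.0812 = 0.6740  (Chevron)
Σw_i=1.0000  μᵀw=0.1250
σ²=wᵀΣw=λ₁·μ_p+λ₂ = 0.390073·0.125 + 0.007772 = 0.056531 ≈ 0.0565


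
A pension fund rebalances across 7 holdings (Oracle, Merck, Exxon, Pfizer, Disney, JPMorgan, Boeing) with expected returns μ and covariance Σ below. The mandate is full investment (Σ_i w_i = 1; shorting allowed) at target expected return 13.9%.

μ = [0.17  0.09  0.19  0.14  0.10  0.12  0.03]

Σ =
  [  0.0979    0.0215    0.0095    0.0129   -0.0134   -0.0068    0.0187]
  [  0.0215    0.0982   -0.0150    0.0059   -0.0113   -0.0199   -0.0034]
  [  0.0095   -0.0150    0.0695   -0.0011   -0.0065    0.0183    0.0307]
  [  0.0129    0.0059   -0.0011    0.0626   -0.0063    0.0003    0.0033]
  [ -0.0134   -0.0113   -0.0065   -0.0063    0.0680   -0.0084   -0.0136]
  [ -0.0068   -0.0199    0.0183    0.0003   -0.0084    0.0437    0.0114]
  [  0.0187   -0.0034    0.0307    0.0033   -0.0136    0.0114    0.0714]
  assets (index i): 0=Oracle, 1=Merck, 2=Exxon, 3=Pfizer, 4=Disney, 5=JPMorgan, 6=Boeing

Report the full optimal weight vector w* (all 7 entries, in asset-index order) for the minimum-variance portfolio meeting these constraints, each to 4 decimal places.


u=Σ⁻¹μ = [1.6410  1.8452  2.8401  2.1009  2.7437  3.4981  -1.2760]
v=Σ⁻¹𝟙 = [7.6337  18.7612  7.7652  14.8832  27.2061  32.1632  8.9198]
a=μᵀu=1.934654  b=𝟙ᵀu=13.393072  c=𝟙ᵀv=117.332406  D=ac−b²=47.623261
λ₁=(c·0.139−b)/D = (117.332406·0.139−13.393072)/47.623261 = 0.061233
λ₂=(a−b·0.139)/D = (1.934654−13.393072·0.139)/47.623261 = 0.001533
w* = 0.061233·u + 0.001533·v:
  w_0 = 0.061233·1.6410 + 0.001533·7.6337 = 0.1122  (Oracle)
  w_1 = 0.061233·1.8452 + 0.001533·18.7612 = 0.1418  (Merck)
  w_2 = 0.061233·2.8401 + 0.001533·7.7652 = 0.1858  (Exxon)
  w_3 = 0.061233·2.1009 + 0.001533·14.8832 = 0.1515  (Pfizer)
  w_4 = 0.061233·2.7437 + 0.001533·27.2061 = 0.2097  (Disney)
  w_5 = 0.061233·3.4981 + 0.001533·32.1632 = 0.2635  (JPMorgan)
  w_6 = 0.061233·-1.2760 + 0.001533·8.9198 = -0.0645  (Boeing)
Σw_i=1.0000  μᵀw=0.1390
σ²=wᵀΣw=λ₁·μ_p+λ₂ = 0.061233·0.139 + 0.001533 = 0.010045 ≈ 0.0100

0.1122  0.1418  0.1858  0.1515  0.2097  0.2635  -0.0645


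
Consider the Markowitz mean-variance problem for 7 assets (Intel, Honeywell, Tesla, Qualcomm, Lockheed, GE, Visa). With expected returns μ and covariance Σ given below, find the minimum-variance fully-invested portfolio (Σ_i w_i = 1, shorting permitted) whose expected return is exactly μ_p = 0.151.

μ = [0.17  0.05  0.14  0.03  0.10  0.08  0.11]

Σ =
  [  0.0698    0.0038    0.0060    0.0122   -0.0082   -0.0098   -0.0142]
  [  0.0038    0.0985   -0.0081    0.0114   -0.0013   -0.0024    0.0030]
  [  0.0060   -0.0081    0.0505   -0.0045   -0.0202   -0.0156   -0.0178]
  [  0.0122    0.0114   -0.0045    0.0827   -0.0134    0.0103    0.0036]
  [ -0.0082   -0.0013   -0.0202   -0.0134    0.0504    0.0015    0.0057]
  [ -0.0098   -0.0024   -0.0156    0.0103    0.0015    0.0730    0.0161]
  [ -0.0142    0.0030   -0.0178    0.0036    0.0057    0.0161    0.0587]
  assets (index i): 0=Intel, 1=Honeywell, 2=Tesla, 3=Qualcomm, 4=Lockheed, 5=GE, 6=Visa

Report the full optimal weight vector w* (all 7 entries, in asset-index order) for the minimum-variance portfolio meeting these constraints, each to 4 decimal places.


0.3328  -0.0421  0.3513  -0.1484  0.1876  0.0676  0.2512

p=Σ⁻¹μ = [3.3147  0.8474  6.3003  0.4685  4.7389  1.9771  3.5118]
q=Σ⁻¹𝟙 = [20.0942  12.4662  54.4002  14.1019  45.3349  19.5259  27.1332]
a=μᵀp=2.520310  b=𝟙ᵀp=21.158625  c=𝟙ᵀq=193.056516  D=ac−b²=38.874940
λ₁=(c·0.151−b)/D = (193.056516·0.151−21.158625)/38.874940 = 0.205606
λ₂=(a−b·0.151)/D = (2.520310−21.158625·0.151)/38.874940 = -0.017354
w* = 0.205606·p + -0.017354·q:
  w_0 = 0.205606·3.3147 + -0.017354·20.0942 = 0.3328  (Intel)
  w_1 = 0.205606·0.8474 + -0.017354·12.4662 = -0.0421  (Honeywell)
  w_2 = 0.205606·6.3003 + -0.017354·54.4002 = 0.3513  (Tesla)
  w_3 = 0.205606·0.4685 + -0.017354·14.1019 = -0.1484  (Qualcomm)
  w_4 = 0.205606·4.7389 + -0.017354·45.3349 = 0.1876  (Lockheed)
  w_5 = 0.205606·1.9771 + -0.017354·19.5259 = 0.0676  (GE)
  w_6 = 0.205606·3.5118 + -0.017354·27.1332 = 0.2512  (Visa)
Σw_i=1.0000  μᵀw=0.1510
σ²=wᵀΣw=λ₁·μ_p+λ₂ = 0.205606·0.151 + -0.017354 = 0.013692 ≈ 0.0137


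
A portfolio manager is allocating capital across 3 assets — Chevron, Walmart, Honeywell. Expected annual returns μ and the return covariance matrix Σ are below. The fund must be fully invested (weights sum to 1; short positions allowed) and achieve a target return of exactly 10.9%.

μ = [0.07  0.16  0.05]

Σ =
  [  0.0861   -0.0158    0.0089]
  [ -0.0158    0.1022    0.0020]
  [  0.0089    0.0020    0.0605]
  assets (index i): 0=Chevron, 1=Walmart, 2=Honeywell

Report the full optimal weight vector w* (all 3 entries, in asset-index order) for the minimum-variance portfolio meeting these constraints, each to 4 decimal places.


u=Σ⁻¹μ = [1.0649  1.7182  0.6130]
v=Σ⁻¹𝟙 = [12.2214  11.3932  14.3544]
a=μᵀu=0.380108  b=𝟙ᵀu=3.396134  c=𝟙ᵀv=37.969026  D=ac−b²=2.898598
λ₁=(c·0.109−b)/D = (37.969026·0.109−3.396134)/2.898598 = 0.256155
λ₂=(a−b·0.109)/D = (0.380108−3.396134·0.109)/2.898598 = 0.003426
w* = 0.256155·u + 0.003426·v:
  w_0 = 0.256155·1.0649 + 0.003426·12.2214 = 0.3147  (Chevron)
  w_1 = 0.256155·1.7182 + 0.003426·11.3932 = 0.4792  (Walmart)
  w_2 = 0.256155·0.6130 + 0.003426·14.3544 = 0.2062  (Honeywell)
Σw_i=1.0000  μᵀw=0.1090
σ²=wᵀΣw=λ₁·μ_p+λ₂ = 0.256155·0.109 + 0.003426 = 0.031346 ≈ 0.0313

0.3147  0.4792  0.2062


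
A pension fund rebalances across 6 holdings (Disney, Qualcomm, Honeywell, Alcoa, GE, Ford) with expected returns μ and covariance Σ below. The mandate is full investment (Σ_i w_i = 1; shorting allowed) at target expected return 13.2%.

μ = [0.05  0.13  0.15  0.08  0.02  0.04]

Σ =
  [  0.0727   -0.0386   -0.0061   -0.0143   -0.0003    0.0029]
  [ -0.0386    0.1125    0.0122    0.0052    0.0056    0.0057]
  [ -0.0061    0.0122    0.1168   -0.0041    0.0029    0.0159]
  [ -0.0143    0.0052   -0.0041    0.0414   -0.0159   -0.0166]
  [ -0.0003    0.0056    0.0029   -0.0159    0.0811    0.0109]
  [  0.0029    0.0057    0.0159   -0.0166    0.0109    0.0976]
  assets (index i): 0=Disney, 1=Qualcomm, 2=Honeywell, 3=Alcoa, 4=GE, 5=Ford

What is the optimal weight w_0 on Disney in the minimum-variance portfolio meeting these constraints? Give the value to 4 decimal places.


p=Σ⁻¹μ = [2.2197  1.5820  1.2592  3.0685  0.6353  0.4973]
q=Σ⁻¹𝟙 = [30.9790  14.9504  8.0179  46.0223  18.4128  12.9173]
a=μᵀp=0.783591  b=𝟙ᵀp=9.261908  c=𝟙ᵀq=131.299606  D=ac−b²=17.102269
λ₁=(c·0.132−b)/D = (131.299606·0.132−9.261908)/17.102269 = 0.471846
λ₂=(a−b·0.132)/D = (0.783591−9.261908·0.132)/17.102269 = -0.025668
w* = 0.471846·p + -0.025668·q:
  w_0 = 0.471846·2.2197 + -0.025668·30.9790 = 0.2522  (Disney)
  w_1 = 0.471846·1.5820 + -0.025668·14.9504 = 0.3627  (Qualcomm)
  w_2 = 0.471846·1.2592 + -0.025668·8.0179 = 0.3883  (Honeywell)
  w_3 = 0.471846·3.0685 + -0.025668·46.0223 = 0.2665  (Alcoa)
  w_4 = 0.471846·0.6353 + -0.025668·18.4128 = -0.1729  (GE)
  w_5 = 0.471846·0.4973 + -0.025668·12.9173 = -0.0969  (Ford)
Σw_i=1.0000  μᵀw=0.1320
σ²=wᵀΣw=λ₁·μ_p+λ₂ = 0.471846·0.132 + -0.025668 = 0.036616 ≈ 0.0366

0.2522
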